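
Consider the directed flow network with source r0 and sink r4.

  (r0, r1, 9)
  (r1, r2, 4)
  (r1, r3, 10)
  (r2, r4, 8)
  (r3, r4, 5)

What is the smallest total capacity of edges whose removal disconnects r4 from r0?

9

Augment r0→r1→r2→r4: bottleneck 4, flow now 4.
Augment r0→r1→r3→r4: bottleneck 5, flow now 9.
No augmenting path remains; maximum flow = 9.
By max-flow min-cut, the minimum cut capacity equals the max flow.
In the residual graph, reachable from r0: {r0}.
Min-cut edges: r0→r1 (9); capacity 9 = 9.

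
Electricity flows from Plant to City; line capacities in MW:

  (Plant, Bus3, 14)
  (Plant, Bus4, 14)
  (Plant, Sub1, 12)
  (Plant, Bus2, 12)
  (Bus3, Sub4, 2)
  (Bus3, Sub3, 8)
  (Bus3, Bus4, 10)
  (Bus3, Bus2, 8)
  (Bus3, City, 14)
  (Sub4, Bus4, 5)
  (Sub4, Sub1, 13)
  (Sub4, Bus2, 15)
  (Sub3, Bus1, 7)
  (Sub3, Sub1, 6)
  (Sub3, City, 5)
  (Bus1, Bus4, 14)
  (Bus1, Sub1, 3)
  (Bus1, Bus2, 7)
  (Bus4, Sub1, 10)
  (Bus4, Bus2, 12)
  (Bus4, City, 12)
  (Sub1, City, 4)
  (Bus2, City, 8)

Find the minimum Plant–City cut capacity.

Augment Plant→Bus3→City: bottleneck 14, flow now 14.
Augment Plant→Bus4→City: bottleneck 12, flow now 26.
Augment Plant→Sub1→City: bottleneck 4, flow now 30.
Augment Plant→Bus2→City: bottleneck 8, flow now 38.
No augmenting path remains; maximum flow = 38.
By max-flow min-cut, the minimum cut capacity equals the max flow.
In the residual graph, reachable from Plant: {Plant, Bus4, Sub1, Bus2}.
Min-cut edges: Plant→Bus3 (14), Bus4→City (12), Sub1→City (4), Bus2→City (8); capacity 14 + 12 + 4 + 8 = 38.

38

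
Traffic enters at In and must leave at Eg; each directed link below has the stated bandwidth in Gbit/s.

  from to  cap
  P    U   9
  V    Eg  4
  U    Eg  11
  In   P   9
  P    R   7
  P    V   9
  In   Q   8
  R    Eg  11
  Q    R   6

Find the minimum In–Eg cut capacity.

Augment In→P→R→Eg: bottleneck 7, flow now 7.
Augment In→P→U→Eg: bottleneck 2, flow now 9.
Augment In→Q→R→Eg: bottleneck 4, flow now 13.
Augment In→Q→R→P→U→Eg: bottleneck 2, flow now 15. (uses reverse residual edge)
No augmenting path remains; maximum flow = 15.
By max-flow min-cut, the minimum cut capacity equals the max flow.
In the residual graph, reachable from In: {In, Q}.
Min-cut edges: In→P (9), Q→R (6); capacity 9 + 6 = 15.

15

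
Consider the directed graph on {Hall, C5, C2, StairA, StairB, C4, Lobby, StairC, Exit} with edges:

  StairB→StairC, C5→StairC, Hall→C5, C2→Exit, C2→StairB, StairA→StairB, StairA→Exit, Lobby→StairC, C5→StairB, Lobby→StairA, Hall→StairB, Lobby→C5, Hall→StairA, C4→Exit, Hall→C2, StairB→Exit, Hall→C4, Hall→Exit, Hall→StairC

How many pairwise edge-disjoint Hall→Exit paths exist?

Assign every edge capacity 1; by Menger, the answer equals the max flow.
Path Hall→Exit (+1); total 1.
Path Hall→C2→Exit (+1); total 2.
Path Hall→StairA→Exit (+1); total 3.
Path Hall→StairB→Exit (+1); total 4.
Path Hall→C4→Exit (+1); total 5.
No residual Hall→Exit path; max flow = 5.
Certifying cut of size 5: {Hall→C2, Hall→C4, Hall→Exit, Hall→StairA, StairB→Exit}.

5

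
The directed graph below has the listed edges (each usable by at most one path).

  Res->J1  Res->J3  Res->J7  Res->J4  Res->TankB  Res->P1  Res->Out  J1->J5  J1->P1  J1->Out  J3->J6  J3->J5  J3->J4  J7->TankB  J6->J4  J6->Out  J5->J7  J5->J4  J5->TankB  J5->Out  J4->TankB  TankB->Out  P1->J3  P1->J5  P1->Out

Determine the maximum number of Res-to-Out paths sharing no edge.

Assign every edge capacity 1; by Menger, the answer equals the max flow.
Path Res→Out (+1); total 1.
Path Res→J1→Out (+1); total 2.
Path Res→TankB→Out (+1); total 3.
Path Res→P1→Out (+1); total 4.
Path Res→J3→J6→Out (+1); total 5.
No residual Res→Out path; max flow = 5.
Certifying cut of size 5: {Res→J1, Res→J3, Res→Out, Res→P1, TankB→Out}.

5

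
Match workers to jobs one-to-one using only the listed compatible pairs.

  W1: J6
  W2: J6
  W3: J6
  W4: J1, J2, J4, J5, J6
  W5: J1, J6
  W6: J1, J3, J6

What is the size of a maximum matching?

Unit-capacity flow: source→left, listed edges, right→sink; max matching = max flow.
Augmenting path W1→J6 (+1); matched 1.
Augmenting path W4→J1 (+1); matched 2.
Augmenting path W6→J3 (+1); matched 3.
Augmenting path W5→J1→W4→J2 (+1); matched 4.
No augmenting path remains; maximum matching = 4.
König certificate: {W4, W5, W6, J6} is a vertex cover of size 4 (every listed pair touches it), so no matching can be larger.

4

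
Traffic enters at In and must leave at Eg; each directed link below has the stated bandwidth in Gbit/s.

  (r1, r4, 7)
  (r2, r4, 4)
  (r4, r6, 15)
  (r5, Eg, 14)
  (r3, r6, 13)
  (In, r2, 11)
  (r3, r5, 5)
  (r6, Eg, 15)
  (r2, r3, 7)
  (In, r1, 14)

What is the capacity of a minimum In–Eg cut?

Augment In→r1→r4→r6→Eg: bottleneck 7, flow now 7.
Augment In→r2→r3→r5→Eg: bottleneck 5, flow now 12.
Augment In→r2→r3→r6→Eg: bottleneck 2, flow now 14.
Augment In→r2→r4→r6→Eg: bottleneck 4, flow now 18.
No augmenting path remains; maximum flow = 18.
By max-flow min-cut, the minimum cut capacity equals the max flow.
In the residual graph, reachable from In: {In, r1}.
Min-cut edges: In→r2 (11), r1→r4 (7); capacity 11 + 7 = 18.

18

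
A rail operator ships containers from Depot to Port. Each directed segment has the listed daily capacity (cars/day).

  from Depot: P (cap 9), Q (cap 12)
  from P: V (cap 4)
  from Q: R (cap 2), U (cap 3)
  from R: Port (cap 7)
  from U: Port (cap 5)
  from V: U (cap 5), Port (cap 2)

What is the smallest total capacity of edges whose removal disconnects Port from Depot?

Augment Depot→P→V→Port: bottleneck 2, flow now 2.
Augment Depot→Q→R→Port: bottleneck 2, flow now 4.
Augment Depot→Q→U→Port: bottleneck 3, flow now 7.
Augment Depot→P→V→U→Port: bottleneck 2, flow now 9.
No augmenting path remains; maximum flow = 9.
By max-flow min-cut, the minimum cut capacity equals the max flow.
In the residual graph, reachable from Depot: {Depot, P, Q}.
Min-cut edges: P→V (4), Q→R (2), Q→U (3); capacity 4 + 2 + 3 = 9.

9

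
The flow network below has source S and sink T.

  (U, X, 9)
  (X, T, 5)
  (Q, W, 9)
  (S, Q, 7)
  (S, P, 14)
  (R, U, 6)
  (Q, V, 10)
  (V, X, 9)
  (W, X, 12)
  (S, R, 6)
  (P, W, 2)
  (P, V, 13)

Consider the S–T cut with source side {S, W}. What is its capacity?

Edges leaving {S, W}: S→P (14), S→Q (7), S→R (6), W→X (12).
Cut capacity = 14 + 7 + 6 + 12 = 39.

39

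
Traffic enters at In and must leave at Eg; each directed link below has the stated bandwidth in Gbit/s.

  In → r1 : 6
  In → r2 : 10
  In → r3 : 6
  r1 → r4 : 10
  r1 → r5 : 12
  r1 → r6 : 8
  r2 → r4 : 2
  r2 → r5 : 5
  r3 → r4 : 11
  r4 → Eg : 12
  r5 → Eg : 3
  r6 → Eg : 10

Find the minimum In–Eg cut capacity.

Augment In→r1→r4→Eg: bottleneck 6, flow now 6.
Augment In→r2→r4→Eg: bottleneck 2, flow now 8.
Augment In→r2→r5→Eg: bottleneck 3, flow now 11.
Augment In→r3→r4→Eg: bottleneck 4, flow now 15.
Augment In→r3→r4→r1→r6→Eg: bottleneck 2, flow now 17. (uses reverse residual edge)
No augmenting path remains; maximum flow = 17.
By max-flow min-cut, the minimum cut capacity equals the max flow.
In the residual graph, reachable from In: {In, r2, r5}.
Min-cut edges: In→r1 (6), In→r3 (6), r2→r4 (2), r5→Eg (3); capacity 6 + 6 + 2 + 3 = 17.

17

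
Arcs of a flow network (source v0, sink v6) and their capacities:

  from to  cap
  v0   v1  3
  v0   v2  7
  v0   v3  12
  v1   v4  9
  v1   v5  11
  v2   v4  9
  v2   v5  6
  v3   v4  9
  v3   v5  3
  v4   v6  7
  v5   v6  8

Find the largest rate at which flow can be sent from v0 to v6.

15

Augment v0→v1→v4→v6: bottleneck 3, flow now 3.
Augment v0→v2→v4→v6: bottleneck 4, flow now 7.
Augment v0→v2→v5→v6: bottleneck 3, flow now 10.
Augment v0→v3→v5→v6: bottleneck 3, flow now 13.
Augment v0→v3→v4→v1→v5→v6: bottleneck 2, flow now 15. (uses reverse residual edge)
No augmenting path remains; maximum flow = 15.
In the residual graph, reachable from v0: {v0, v1, v2, v3, v4, v5}.
Min-cut edges: v4→v6 (7), v5→v6 (8); capacity 7 + 8 = 15.
This cut is saturated, so no flow can exceed 15.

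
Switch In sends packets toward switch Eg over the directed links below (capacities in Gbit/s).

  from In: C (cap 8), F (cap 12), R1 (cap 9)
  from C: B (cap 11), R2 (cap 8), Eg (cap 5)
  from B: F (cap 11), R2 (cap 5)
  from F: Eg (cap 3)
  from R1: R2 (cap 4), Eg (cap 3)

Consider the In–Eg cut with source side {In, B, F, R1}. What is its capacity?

23

Edges leaving {In, B, F, R1}: In→C (8), B→R2 (5), F→Eg (3), R1→R2 (4), R1→Eg (3).
Cut capacity = 8 + 5 + 3 + 4 + 3 = 23.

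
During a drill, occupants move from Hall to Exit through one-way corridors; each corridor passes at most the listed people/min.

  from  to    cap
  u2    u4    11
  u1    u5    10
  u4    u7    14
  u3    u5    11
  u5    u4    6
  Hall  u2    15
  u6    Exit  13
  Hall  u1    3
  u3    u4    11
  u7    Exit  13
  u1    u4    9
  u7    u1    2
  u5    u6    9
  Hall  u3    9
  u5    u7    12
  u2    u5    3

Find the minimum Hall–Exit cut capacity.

Augment Hall→u1→u4→u7→Exit: bottleneck 3, flow now 3.
Augment Hall→u2→u4→u7→Exit: bottleneck 10, flow now 13.
Augment Hall→u2→u5→u6→Exit: bottleneck 3, flow now 16.
Augment Hall→u3→u5→u6→Exit: bottleneck 6, flow now 22.
No augmenting path remains; maximum flow = 22.
By max-flow min-cut, the minimum cut capacity equals the max flow.
In the residual graph, reachable from Hall: {Hall, u1, u2, u3, u4, u5, u7}.
Min-cut edges: u5→u6 (9), u7→Exit (13); capacity 9 + 13 = 22.

22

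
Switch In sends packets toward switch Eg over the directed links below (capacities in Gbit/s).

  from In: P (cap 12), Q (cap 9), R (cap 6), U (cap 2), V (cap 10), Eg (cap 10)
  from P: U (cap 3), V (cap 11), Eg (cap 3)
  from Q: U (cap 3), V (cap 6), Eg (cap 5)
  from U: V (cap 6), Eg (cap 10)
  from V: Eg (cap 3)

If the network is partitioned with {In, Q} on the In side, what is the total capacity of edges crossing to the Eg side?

Edges leaving {In, Q}: In→P (12), In→R (6), In→U (2), In→V (10), In→Eg (10), Q→U (3), Q→V (6), Q→Eg (5).
Cut capacity = 12 + 6 + 2 + 10 + 10 + 3 + 6 + 5 = 54.

54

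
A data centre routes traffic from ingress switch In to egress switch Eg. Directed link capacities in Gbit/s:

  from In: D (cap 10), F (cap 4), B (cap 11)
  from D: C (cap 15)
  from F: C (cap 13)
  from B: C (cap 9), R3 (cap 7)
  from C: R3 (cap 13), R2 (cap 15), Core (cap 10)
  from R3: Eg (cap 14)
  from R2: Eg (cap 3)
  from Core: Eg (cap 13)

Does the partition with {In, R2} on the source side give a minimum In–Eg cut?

No — its capacity is 28, but the minimum cut has capacity 25.

Given cut capacity: 10 + 4 + 11 + 3 = 28.
Augment In→B→R3→Eg: bottleneck 7, flow now 7.
Augment In→D→C→R3→Eg: bottleneck 7, flow now 14.
Augment In→D→C→R2→Eg: bottleneck 3, flow now 17.
Augment In→F→C→Core→Eg: bottleneck 4, flow now 21.
Augment In→B→C→Core→Eg: bottleneck 4, flow now 25.
No augmenting path remains; maximum flow = 25.
In the residual graph, reachable from In: {In}.
Min-cut edges: In→D (10), In→F (4), In→B (11); capacity 10 + 4 + 11 = 25.
Cut capacity 28 exceeds the max flow 25, so it is not minimum.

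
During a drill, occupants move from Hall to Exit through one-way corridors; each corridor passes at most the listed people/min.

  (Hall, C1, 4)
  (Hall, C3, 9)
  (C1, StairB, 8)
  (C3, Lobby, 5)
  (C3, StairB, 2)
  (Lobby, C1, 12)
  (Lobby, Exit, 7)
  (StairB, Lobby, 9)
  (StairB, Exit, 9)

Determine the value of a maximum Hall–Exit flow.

Augment Hall→C1→StairB→Exit: bottleneck 4, flow now 4.
Augment Hall→C3→Lobby→Exit: bottleneck 5, flow now 9.
Augment Hall→C3→StairB→Exit: bottleneck 2, flow now 11.
No augmenting path remains; maximum flow = 11.
In the residual graph, reachable from Hall: {Hall, C3}.
Min-cut edges: Hall→C1 (4), C3→Lobby (5), C3→StairB (2); capacity 4 + 5 + 2 = 11.
This cut is saturated, so no flow can exceed 11.

11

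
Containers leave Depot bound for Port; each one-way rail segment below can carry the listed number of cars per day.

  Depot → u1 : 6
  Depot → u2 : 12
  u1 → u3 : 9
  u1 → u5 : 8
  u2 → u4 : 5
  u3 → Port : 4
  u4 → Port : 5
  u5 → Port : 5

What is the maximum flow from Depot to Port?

11

Augment Depot→u1→u3→Port: bottleneck 4, flow now 4.
Augment Depot→u1→u5→Port: bottleneck 2, flow now 6.
Augment Depot→u2→u4→Port: bottleneck 5, flow now 11.
No augmenting path remains; maximum flow = 11.
In the residual graph, reachable from Depot: {Depot, u2}.
Min-cut edges: Depot→u1 (6), u2→u4 (5); capacity 6 + 5 = 11.
This cut is saturated, so no flow can exceed 11.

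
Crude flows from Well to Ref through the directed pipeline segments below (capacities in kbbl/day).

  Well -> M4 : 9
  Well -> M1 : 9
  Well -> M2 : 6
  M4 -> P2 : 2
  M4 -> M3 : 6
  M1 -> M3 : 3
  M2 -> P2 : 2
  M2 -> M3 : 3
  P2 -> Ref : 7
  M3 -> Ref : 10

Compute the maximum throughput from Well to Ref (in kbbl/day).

Augment Well→M4→P2→Ref: bottleneck 2, flow now 2.
Augment Well→M4→M3→Ref: bottleneck 6, flow now 8.
Augment Well→M1→M3→Ref: bottleneck 3, flow now 11.
Augment Well→M2→P2→Ref: bottleneck 2, flow now 13.
Augment Well→M2→M3→Ref: bottleneck 1, flow now 14.
No augmenting path remains; maximum flow = 14.
In the residual graph, reachable from Well: {Well, M4, M1, M2, M3}.
Min-cut edges: M4→P2 (2), M2→P2 (2), M3→Ref (10); capacity 2 + 2 + 10 = 14.
This cut is saturated, so no flow can exceed 14.

14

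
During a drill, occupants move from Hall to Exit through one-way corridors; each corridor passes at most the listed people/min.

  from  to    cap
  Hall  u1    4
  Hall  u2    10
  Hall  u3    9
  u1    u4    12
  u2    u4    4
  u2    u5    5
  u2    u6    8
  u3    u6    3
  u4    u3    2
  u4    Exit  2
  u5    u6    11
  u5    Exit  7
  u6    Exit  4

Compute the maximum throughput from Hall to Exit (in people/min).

11

Augment Hall→u1→u4→Exit: bottleneck 2, flow now 2.
Augment Hall→u2→u5→Exit: bottleneck 5, flow now 7.
Augment Hall→u2→u6→Exit: bottleneck 4, flow now 11.
No augmenting path remains; maximum flow = 11.
In the residual graph, reachable from Hall: {Hall, u1, u2, u3, u4, u6}.
Min-cut edges: u2→u5 (5), u4→Exit (2), u6→Exit (4); capacity 5 + 2 + 4 = 11.
This cut is saturated, so no flow can exceed 11.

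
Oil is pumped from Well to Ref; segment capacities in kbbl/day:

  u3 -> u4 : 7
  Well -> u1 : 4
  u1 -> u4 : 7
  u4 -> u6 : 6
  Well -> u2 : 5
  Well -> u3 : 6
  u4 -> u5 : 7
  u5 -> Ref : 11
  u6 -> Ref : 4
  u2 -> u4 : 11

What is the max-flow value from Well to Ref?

11

Augment Well→u1→u4→u5→Ref: bottleneck 4, flow now 4.
Augment Well→u2→u4→u5→Ref: bottleneck 3, flow now 7.
Augment Well→u2→u4→u6→Ref: bottleneck 2, flow now 9.
Augment Well→u3→u4→u6→Ref: bottleneck 2, flow now 11.
No augmenting path remains; maximum flow = 11.
In the residual graph, reachable from Well: {Well, u1, u2, u3, u4, u6}.
Min-cut edges: u4→u5 (7), u6→Ref (4); capacity 7 + 4 = 11.
This cut is saturated, so no flow can exceed 11.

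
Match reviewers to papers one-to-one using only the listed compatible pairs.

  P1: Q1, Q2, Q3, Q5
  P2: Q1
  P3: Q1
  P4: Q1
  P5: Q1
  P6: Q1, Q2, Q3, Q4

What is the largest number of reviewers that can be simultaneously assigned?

3

Unit-capacity flow: source→left, listed edges, right→sink; max matching = max flow.
Augmenting path P1→Q1 (+1); matched 1.
Augmenting path P6→Q2 (+1); matched 2.
Augmenting path P2→Q1→P1→Q3 (+1); matched 3.
No augmenting path remains; maximum matching = 3.
König certificate: {P1, P6, Q1} is a vertex cover of size 3 (every listed pair touches it), so no matching can be larger.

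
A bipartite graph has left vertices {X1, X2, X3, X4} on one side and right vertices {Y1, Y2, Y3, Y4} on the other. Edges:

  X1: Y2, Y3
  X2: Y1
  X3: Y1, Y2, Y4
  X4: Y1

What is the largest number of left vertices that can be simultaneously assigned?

3

Unit-capacity flow: source→left, listed edges, right→sink; max matching = max flow.
Augmenting path X1→Y2 (+1); matched 1.
Augmenting path X2→Y1 (+1); matched 2.
Augmenting path X3→Y4 (+1); matched 3.
No augmenting path remains; maximum matching = 3.
König certificate: {X1, X3, Y1} is a vertex cover of size 3 (every listed pair touches it), so no matching can be larger.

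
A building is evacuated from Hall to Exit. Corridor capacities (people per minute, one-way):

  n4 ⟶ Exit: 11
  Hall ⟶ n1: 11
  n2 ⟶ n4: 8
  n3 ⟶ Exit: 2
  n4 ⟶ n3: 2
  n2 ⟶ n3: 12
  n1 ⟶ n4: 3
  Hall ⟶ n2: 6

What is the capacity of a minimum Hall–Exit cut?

Augment Hall→n1→n4→Exit: bottleneck 3, flow now 3.
Augment Hall→n2→n3→Exit: bottleneck 2, flow now 5.
Augment Hall→n2→n4→Exit: bottleneck 4, flow now 9.
No augmenting path remains; maximum flow = 9.
By max-flow min-cut, the minimum cut capacity equals the max flow.
In the residual graph, reachable from Hall: {Hall, n1}.
Min-cut edges: Hall→n2 (6), n1→n4 (3); capacity 6 + 3 = 9.

9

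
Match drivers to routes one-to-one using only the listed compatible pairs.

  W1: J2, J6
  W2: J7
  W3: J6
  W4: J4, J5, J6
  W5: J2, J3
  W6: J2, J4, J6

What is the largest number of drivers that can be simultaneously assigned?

6

Unit-capacity flow: source→left, listed edges, right→sink; max matching = max flow.
Augmenting path W1→J2 (+1); matched 1.
Augmenting path W2→J7 (+1); matched 2.
Augmenting path W3→J6 (+1); matched 3.
Augmenting path W4→J4 (+1); matched 4.
Augmenting path W5→J3 (+1); matched 5.
Augmenting path W6→J4→W4→J5 (+1); matched 6.
No augmenting path remains; maximum matching = 6.
König certificate: {W1, W2, W3, W4, W5, W6} is a vertex cover of size 6 (every listed pair touches it), so no matching can be larger.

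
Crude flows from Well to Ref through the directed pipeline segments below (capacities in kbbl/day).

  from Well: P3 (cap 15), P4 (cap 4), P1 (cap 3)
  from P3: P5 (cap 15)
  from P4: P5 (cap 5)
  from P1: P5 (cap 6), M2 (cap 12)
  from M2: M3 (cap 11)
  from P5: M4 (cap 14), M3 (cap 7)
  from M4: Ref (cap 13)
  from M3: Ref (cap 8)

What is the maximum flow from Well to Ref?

Augment Well→P3→P5→M4→Ref: bottleneck 13, flow now 13.
Augment Well→P3→P5→M3→Ref: bottleneck 2, flow now 15.
Augment Well→P4→P5→M3→Ref: bottleneck 4, flow now 19.
Augment Well→P1→M2→M3→Ref: bottleneck 2, flow now 21.
No augmenting path remains; maximum flow = 21.
In the residual graph, reachable from Well: {Well, P3, P4, P1, M2, P5, M4, M3}.
Min-cut edges: M4→Ref (13), M3→Ref (8); capacity 13 + 8 = 21.
This cut is saturated, so no flow can exceed 21.

21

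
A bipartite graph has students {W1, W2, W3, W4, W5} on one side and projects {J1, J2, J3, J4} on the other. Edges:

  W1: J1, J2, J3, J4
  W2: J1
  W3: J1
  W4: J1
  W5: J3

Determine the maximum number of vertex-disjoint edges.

Unit-capacity flow: source→left, listed edges, right→sink; max matching = max flow.
Augmenting path W1→J1 (+1); matched 1.
Augmenting path W5→J3 (+1); matched 2.
Augmenting path W2→J1→W1→J2 (+1); matched 3.
No augmenting path remains; maximum matching = 3.
König certificate: {W1, W5, J1} is a vertex cover of size 3 (every listed pair touches it), so no matching can be larger.

3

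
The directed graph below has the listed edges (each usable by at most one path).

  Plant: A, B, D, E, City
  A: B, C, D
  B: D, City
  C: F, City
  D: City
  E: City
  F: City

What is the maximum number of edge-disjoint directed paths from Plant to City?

Assign every edge capacity 1; by Menger, the answer equals the max flow.
Path Plant→City (+1); total 1.
Path Plant→B→City (+1); total 2.
Path Plant→D→City (+1); total 3.
Path Plant→E→City (+1); total 4.
Path Plant→A→C→City (+1); total 5.
No residual Plant→City path; max flow = 5.
Certifying cut of size 5: {Plant→A, Plant→B, Plant→City, Plant→D, Plant→E}.

5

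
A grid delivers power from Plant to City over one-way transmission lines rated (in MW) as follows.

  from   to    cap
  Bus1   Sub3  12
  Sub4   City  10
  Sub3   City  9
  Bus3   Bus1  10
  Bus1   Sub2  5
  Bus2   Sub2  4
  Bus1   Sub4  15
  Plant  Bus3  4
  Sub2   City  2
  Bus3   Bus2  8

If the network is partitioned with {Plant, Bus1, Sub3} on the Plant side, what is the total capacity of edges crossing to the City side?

33

Edges leaving {Plant, Bus1, Sub3}: Plant→Bus3 (4), Bus1→Sub2 (5), Bus1→Sub4 (15), Sub3→City (9).
Cut capacity = 4 + 5 + 15 + 9 = 33.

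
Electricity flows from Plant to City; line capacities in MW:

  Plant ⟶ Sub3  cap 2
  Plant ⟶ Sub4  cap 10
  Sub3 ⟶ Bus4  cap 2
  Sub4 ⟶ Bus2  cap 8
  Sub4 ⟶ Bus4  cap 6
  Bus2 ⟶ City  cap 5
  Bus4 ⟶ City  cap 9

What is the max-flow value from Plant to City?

12

Augment Plant→Sub3→Bus4→City: bottleneck 2, flow now 2.
Augment Plant→Sub4→Bus2→City: bottleneck 5, flow now 7.
Augment Plant→Sub4→Bus4→City: bottleneck 5, flow now 12.
No augmenting path remains; maximum flow = 12.
In the residual graph, reachable from Plant: {Plant}.
Min-cut edges: Plant→Sub3 (2), Plant→Sub4 (10); capacity 2 + 10 = 12.
This cut is saturated, so no flow can exceed 12.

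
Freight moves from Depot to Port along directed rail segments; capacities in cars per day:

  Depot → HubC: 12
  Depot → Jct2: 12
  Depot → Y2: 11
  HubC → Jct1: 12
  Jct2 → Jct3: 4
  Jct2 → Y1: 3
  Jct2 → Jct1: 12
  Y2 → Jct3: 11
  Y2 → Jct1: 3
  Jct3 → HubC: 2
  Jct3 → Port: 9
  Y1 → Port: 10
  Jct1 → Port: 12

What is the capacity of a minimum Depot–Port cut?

Augment Depot→HubC→Jct1→Port: bottleneck 12, flow now 12.
Augment Depot→Jct2→Jct3→Port: bottleneck 4, flow now 16.
Augment Depot→Jct2→Y1→Port: bottleneck 3, flow now 19.
Augment Depot→Y2→Jct3→Port: bottleneck 5, flow now 24.
No augmenting path remains; maximum flow = 24.
By max-flow min-cut, the minimum cut capacity equals the max flow.
In the residual graph, reachable from Depot: {Depot, HubC, Jct2, Y2, Jct3, Jct1}.
Min-cut edges: Jct2→Y1 (3), Jct3→Port (9), Jct1→Port (12); capacity 3 + 9 + 12 = 24.

24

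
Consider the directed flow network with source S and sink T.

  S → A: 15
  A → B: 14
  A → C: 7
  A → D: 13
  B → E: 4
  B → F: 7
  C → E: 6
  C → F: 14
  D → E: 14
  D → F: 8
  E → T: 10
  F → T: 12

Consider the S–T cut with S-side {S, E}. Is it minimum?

No — its capacity is 25, but the minimum cut has capacity 15.

Given cut capacity: 15 + 10 = 25.
Augment S→A→B→E→T: bottleneck 4, flow now 4.
Augment S→A→B→F→T: bottleneck 7, flow now 11.
Augment S→A→C→E→T: bottleneck 4, flow now 15.
No augmenting path remains; maximum flow = 15.
In the residual graph, reachable from S: {S}.
Min-cut edges: S→A (15); capacity 15 = 15.
Cut capacity 25 exceeds the max flow 15, so it is not minimum.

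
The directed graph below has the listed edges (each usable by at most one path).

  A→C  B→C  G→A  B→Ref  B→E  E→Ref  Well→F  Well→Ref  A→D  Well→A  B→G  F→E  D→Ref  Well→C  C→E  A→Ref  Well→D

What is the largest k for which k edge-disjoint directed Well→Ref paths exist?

4

Assign every edge capacity 1; by Menger, the answer equals the max flow.
Path Well→Ref (+1); total 1.
Path Well→A→Ref (+1); total 2.
Path Well→D→Ref (+1); total 3.
Path Well→C→E→Ref (+1); total 4.
No residual Well→Ref path; max flow = 4.
Certifying cut of size 4: {E→Ref, Well→A, Well→D, Well→Ref}.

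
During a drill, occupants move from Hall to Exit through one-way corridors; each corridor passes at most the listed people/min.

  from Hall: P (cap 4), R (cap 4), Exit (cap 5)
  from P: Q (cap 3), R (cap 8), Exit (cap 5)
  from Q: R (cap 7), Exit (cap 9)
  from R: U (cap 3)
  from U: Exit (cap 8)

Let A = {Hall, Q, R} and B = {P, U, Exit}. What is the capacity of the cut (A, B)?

21

Edges leaving {Hall, Q, R}: Hall→P (4), Hall→Exit (5), Q→Exit (9), R→U (3).
Cut capacity = 4 + 5 + 9 + 3 = 21.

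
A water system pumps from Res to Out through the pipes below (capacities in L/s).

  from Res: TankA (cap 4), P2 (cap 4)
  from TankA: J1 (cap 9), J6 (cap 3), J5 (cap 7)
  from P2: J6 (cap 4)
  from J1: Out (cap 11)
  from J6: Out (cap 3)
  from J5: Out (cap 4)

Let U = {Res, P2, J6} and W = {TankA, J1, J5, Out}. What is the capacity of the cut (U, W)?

Edges leaving {Res, P2, J6}: Res→TankA (4), J6→Out (3).
Cut capacity = 4 + 3 = 7.

7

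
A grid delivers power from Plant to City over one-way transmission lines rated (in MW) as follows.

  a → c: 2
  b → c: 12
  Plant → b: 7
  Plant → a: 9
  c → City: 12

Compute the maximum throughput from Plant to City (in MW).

9

Augment Plant→a→c→City: bottleneck 2, flow now 2.
Augment Plant→b→c→City: bottleneck 7, flow now 9.
No augmenting path remains; maximum flow = 9.
In the residual graph, reachable from Plant: {Plant, a}.
Min-cut edges: Plant→b (7), a→c (2); capacity 7 + 2 = 9.
This cut is saturated, so no flow can exceed 9.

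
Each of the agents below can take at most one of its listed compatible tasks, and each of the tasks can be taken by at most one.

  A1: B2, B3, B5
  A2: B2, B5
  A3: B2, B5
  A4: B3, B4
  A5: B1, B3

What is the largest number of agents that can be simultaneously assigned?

5

Unit-capacity flow: source→left, listed edges, right→sink; max matching = max flow.
Augmenting path A1→B2 (+1); matched 1.
Augmenting path A2→B5 (+1); matched 2.
Augmenting path A4→B3 (+1); matched 3.
Augmenting path A5→B1 (+1); matched 4.
Augmenting path A3→B2→A1→B3→A4→B4 (+1); matched 5.
No augmenting path remains; maximum matching = 5.
König certificate: {A1, A2, A3, A4, A5} is a vertex cover of size 5 (every listed pair touches it), so no matching can be larger.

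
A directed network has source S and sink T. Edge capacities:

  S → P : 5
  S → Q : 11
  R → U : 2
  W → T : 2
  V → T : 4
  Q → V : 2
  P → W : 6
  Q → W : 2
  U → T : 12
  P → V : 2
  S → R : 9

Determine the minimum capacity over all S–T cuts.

Augment S→P→V→T: bottleneck 2, flow now 2.
Augment S→P→W→T: bottleneck 2, flow now 4.
Augment S→Q→V→T: bottleneck 2, flow now 6.
Augment S→R→U→T: bottleneck 2, flow now 8.
No augmenting path remains; maximum flow = 8.
By max-flow min-cut, the minimum cut capacity equals the max flow.
In the residual graph, reachable from S: {S, P, Q, R, W}.
Min-cut edges: P→V (2), Q→V (2), R→U (2), W→T (2); capacity 2 + 2 + 2 + 2 = 8.

8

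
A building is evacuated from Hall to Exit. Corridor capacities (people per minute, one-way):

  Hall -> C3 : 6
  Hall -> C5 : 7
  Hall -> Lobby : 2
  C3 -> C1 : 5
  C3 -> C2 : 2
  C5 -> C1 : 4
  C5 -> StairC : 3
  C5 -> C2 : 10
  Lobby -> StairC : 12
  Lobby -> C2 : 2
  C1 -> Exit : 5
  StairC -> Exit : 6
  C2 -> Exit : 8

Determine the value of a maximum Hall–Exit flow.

15

Augment Hall→C3→C1→Exit: bottleneck 5, flow now 5.
Augment Hall→C3→C2→Exit: bottleneck 1, flow now 6.
Augment Hall→C5→StairC→Exit: bottleneck 3, flow now 9.
Augment Hall→C5→C2→Exit: bottleneck 4, flow now 13.
Augment Hall→Lobby→StairC→Exit: bottleneck 2, flow now 15.
No augmenting path remains; maximum flow = 15.
In the residual graph, reachable from Hall: {Hall}.
Min-cut edges: Hall→C3 (6), Hall→C5 (7), Hall→Lobby (2); capacity 6 + 7 + 2 = 15.
This cut is saturated, so no flow can exceed 15.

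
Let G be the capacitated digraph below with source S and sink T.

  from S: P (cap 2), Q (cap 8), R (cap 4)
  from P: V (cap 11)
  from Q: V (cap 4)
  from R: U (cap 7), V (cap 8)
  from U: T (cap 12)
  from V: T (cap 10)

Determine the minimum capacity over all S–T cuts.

Augment S→P→V→T: bottleneck 2, flow now 2.
Augment S→Q→V→T: bottleneck 4, flow now 6.
Augment S→R→U→T: bottleneck 4, flow now 10.
No augmenting path remains; maximum flow = 10.
By max-flow min-cut, the minimum cut capacity equals the max flow.
In the residual graph, reachable from S: {S, Q}.
Min-cut edges: S→P (2), S→R (4), Q→V (4); capacity 2 + 4 + 4 = 10.

10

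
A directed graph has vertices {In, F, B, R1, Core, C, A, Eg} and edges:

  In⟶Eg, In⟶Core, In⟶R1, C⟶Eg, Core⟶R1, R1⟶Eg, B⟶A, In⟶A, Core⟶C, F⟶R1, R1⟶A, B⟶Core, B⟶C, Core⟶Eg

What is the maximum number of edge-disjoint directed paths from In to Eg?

3

Assign every edge capacity 1; by Menger, the answer equals the max flow.
Path In→Eg (+1); total 1.
Path In→R1→Eg (+1); total 2.
Path In→Core→Eg (+1); total 3.
No residual In→Eg path; max flow = 3.
Certifying cut of size 3: {In→Core, In→Eg, In→R1}.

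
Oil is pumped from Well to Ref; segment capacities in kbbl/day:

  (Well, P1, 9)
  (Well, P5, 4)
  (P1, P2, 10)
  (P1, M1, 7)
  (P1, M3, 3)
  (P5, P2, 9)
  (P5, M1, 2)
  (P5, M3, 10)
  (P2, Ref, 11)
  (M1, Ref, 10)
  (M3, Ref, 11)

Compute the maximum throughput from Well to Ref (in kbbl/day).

13

Augment Well→P1→P2→Ref: bottleneck 9, flow now 9.
Augment Well→P5→P2→Ref: bottleneck 2, flow now 11.
Augment Well→P5→M1→Ref: bottleneck 2, flow now 13.
No augmenting path remains; maximum flow = 13.
In the residual graph, reachable from Well: {Well}.
Min-cut edges: Well→P1 (9), Well→P5 (4); capacity 9 + 4 = 13.
This cut is saturated, so no flow can exceed 13.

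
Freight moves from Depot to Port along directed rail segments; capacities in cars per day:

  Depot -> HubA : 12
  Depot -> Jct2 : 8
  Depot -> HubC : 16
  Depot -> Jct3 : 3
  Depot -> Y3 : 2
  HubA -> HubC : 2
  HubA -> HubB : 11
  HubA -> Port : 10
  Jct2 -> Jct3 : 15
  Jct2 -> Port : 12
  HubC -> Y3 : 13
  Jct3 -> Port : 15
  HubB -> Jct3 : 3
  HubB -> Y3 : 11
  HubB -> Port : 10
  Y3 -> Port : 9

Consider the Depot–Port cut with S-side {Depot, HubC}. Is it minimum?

No — its capacity is 38, but the minimum cut has capacity 32.

Given cut capacity: 12 + 8 + 3 + 2 + 13 = 38.
Augment Depot→HubA→Port: bottleneck 10, flow now 10.
Augment Depot→Jct2→Port: bottleneck 8, flow now 18.
Augment Depot→Jct3→Port: bottleneck 3, flow now 21.
Augment Depot→Y3→Port: bottleneck 2, flow now 23.
Augment Depot→HubA→HubB→Port: bottleneck 2, flow now 25.
Augment Depot→HubC→Y3→Port: bottleneck 7, flow now 32.
No augmenting path remains; maximum flow = 32.
In the residual graph, reachable from Depot: {Depot, HubC, Y3}.
Min-cut edges: Depot→HubA (12), Depot→Jct2 (8), Depot→Jct3 (3), Y3→Port (9); capacity 12 + 8 + 3 + 9 = 32.
Cut capacity 38 exceeds the max flow 32, so it is not minimum.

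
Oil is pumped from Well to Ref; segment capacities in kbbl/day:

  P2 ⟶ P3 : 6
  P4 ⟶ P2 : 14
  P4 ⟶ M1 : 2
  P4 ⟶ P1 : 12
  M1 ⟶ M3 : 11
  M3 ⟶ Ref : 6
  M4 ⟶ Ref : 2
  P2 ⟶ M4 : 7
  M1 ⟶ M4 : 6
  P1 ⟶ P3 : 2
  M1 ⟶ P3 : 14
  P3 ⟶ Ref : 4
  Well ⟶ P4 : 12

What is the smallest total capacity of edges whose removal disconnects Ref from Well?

Augment Well→P4→M1→M3→Ref: bottleneck 2, flow now 2.
Augment Well→P4→P1→P3→Ref: bottleneck 2, flow now 4.
Augment Well→P4→P2→P3→Ref: bottleneck 2, flow now 6.
Augment Well→P4→P2→M4→Ref: bottleneck 2, flow now 8.
No augmenting path remains; maximum flow = 8.
By max-flow min-cut, the minimum cut capacity equals the max flow.
In the residual graph, reachable from Well: {Well, P4, P1, P2, P3, M4}.
Min-cut edges: P4→M1 (2), P3→Ref (4), M4→Ref (2); capacity 2 + 4 + 2 = 8.

8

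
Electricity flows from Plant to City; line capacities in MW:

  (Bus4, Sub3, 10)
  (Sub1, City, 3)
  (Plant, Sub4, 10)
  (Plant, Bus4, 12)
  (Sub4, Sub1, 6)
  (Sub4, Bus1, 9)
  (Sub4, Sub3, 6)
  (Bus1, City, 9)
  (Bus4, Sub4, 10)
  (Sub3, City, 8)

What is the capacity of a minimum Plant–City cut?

20

Augment Plant→Bus4→Sub3→City: bottleneck 8, flow now 8.
Augment Plant→Sub4→Bus1→City: bottleneck 9, flow now 17.
Augment Plant→Sub4→Sub1→City: bottleneck 1, flow now 18.
Augment Plant→Bus4→Sub4→Sub1→City: bottleneck 2, flow now 20.
No augmenting path remains; maximum flow = 20.
By max-flow min-cut, the minimum cut capacity equals the max flow.
In the residual graph, reachable from Plant: {Plant, Bus4, Sub4, Sub3, Sub1}.
Min-cut edges: Sub4→Bus1 (9), Sub3→City (8), Sub1→City (3); capacity 9 + 8 + 3 = 20.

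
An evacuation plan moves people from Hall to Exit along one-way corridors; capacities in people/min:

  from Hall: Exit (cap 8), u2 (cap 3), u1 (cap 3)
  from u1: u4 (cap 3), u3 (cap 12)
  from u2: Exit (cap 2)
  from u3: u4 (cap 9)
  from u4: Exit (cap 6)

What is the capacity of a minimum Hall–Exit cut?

Augment Hall→Exit: bottleneck 8, flow now 8.
Augment Hall→u2→Exit: bottleneck 2, flow now 10.
Augment Hall→u1→u4→Exit: bottleneck 3, flow now 13.
No augmenting path remains; maximum flow = 13.
By max-flow min-cut, the minimum cut capacity equals the max flow.
In the residual graph, reachable from Hall: {Hall, u2}.
Min-cut edges: Hall→u1 (3), Hall→Exit (8), u2→Exit (2); capacity 3 + 8 + 2 = 13.

13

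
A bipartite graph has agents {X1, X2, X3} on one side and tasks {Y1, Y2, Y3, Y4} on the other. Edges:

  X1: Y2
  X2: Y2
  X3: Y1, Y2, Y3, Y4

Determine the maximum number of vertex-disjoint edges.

2

Unit-capacity flow: source→left, listed edges, right→sink; max matching = max flow.
Augmenting path X1→Y2 (+1); matched 1.
Augmenting path X3→Y1 (+1); matched 2.
No augmenting path remains; maximum matching = 2.
König certificate: {X3, Y2} is a vertex cover of size 2 (every listed pair touches it), so no matching can be larger.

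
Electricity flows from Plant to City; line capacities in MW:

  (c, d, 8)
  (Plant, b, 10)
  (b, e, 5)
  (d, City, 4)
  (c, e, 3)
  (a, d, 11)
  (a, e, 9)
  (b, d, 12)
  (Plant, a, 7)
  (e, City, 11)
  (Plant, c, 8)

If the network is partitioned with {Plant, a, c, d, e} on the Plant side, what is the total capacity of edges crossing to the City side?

Edges leaving {Plant, a, c, d, e}: Plant→b (10), d→City (4), e→City (11).
Cut capacity = 10 + 4 + 11 = 25.

25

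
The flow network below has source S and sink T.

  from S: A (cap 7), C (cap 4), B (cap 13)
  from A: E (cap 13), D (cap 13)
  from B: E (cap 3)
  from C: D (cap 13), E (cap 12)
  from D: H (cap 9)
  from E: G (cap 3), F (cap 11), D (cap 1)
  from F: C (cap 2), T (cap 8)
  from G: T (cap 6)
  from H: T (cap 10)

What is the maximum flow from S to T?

Augment S→A→D→H→T: bottleneck 7, flow now 7.
Augment S→B→E→F→T: bottleneck 3, flow now 10.
Augment S→C→D→H→T: bottleneck 2, flow now 12.
Augment S→C→E→F→T: bottleneck 2, flow now 14.
No augmenting path remains; maximum flow = 14.
In the residual graph, reachable from S: {S, B}.
Min-cut edges: S→A (7), S→C (4), B→E (3); capacity 7 + 4 + 3 = 14.
This cut is saturated, so no flow can exceed 14.

14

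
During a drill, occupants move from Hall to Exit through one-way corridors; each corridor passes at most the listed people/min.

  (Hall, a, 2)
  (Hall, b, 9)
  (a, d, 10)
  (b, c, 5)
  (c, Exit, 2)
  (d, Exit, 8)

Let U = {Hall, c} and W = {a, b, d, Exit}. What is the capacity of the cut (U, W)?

Edges leaving {Hall, c}: Hall→a (2), Hall→b (9), c→Exit (2).
Cut capacity = 2 + 9 + 2 = 13.

13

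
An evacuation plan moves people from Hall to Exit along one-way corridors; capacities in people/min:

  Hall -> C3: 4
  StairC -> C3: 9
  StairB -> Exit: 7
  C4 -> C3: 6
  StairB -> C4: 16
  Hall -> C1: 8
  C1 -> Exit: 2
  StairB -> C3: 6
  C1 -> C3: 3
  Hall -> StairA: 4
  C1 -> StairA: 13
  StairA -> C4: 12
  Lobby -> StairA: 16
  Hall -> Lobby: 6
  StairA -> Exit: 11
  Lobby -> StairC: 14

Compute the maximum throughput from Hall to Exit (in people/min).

Augment Hall→C1→Exit: bottleneck 2, flow now 2.
Augment Hall→StairA→Exit: bottleneck 4, flow now 6.
Augment Hall→Lobby→StairA→Exit: bottleneck 6, flow now 12.
Augment Hall→C1→StairA→Exit: bottleneck 1, flow now 13.
No augmenting path remains; maximum flow = 13.
In the residual graph, reachable from Hall: {Hall, Lobby, C1, StairA, C4, StairC, C3}.
Min-cut edges: C1→Exit (2), StairA→Exit (11); capacity 2 + 11 = 13.
This cut is saturated, so no flow can exceed 13.

13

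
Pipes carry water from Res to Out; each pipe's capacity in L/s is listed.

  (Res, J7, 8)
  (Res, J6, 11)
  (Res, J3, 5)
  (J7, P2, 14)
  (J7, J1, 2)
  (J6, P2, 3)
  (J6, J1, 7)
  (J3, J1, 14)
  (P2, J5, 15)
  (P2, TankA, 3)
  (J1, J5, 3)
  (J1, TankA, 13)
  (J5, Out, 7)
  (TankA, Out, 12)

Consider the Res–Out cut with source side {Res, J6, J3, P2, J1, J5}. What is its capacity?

Edges leaving {Res, J6, J3, P2, J1, J5}: Res→J7 (8), P2→TankA (3), J1→TankA (13), J5→Out (7).
Cut capacity = 8 + 3 + 13 + 7 = 31.

31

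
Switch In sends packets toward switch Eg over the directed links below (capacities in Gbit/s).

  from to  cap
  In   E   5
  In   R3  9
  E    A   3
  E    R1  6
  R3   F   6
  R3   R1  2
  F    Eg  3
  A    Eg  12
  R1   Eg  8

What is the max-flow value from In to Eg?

10

Augment In→E→A→Eg: bottleneck 3, flow now 3.
Augment In→E→R1→Eg: bottleneck 2, flow now 5.
Augment In→R3→F→Eg: bottleneck 3, flow now 8.
Augment In→R3→R1→Eg: bottleneck 2, flow now 10.
No augmenting path remains; maximum flow = 10.
In the residual graph, reachable from In: {In, R3, F}.
Min-cut edges: In→E (5), R3→R1 (2), F→Eg (3); capacity 5 + 2 + 3 = 10.
This cut is saturated, so no flow can exceed 10.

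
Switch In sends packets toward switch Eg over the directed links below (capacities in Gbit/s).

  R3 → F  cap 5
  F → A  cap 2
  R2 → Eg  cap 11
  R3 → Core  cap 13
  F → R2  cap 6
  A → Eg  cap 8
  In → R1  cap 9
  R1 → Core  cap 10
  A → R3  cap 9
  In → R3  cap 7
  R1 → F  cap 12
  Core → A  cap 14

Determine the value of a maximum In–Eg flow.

14

Augment In→R3→F→R2→Eg: bottleneck 5, flow now 5.
Augment In→R3→Core→A→Eg: bottleneck 2, flow now 7.
Augment In→R1→F→R2→Eg: bottleneck 1, flow now 8.
Augment In→R1→F→A→Eg: bottleneck 2, flow now 10.
Augment In→R1→Core→A→Eg: bottleneck 4, flow now 14.
No augmenting path remains; maximum flow = 14.
In the residual graph, reachable from In: {In, R3, R1, F, Core, A}.
Min-cut edges: F→R2 (6), A→Eg (8); capacity 6 + 8 = 14.
This cut is saturated, so no flow can exceed 14.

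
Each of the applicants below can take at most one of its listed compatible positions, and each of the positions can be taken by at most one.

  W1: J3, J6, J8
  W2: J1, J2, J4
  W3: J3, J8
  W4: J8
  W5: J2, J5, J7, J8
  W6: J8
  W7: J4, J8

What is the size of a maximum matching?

Unit-capacity flow: source→left, listed edges, right→sink; max matching = max flow.
Augmenting path W1→J3 (+1); matched 1.
Augmenting path W2→J1 (+1); matched 2.
Augmenting path W3→J8 (+1); matched 3.
Augmenting path W5→J2 (+1); matched 4.
Augmenting path W7→J4 (+1); matched 5.
Augmenting path W4→J8→W3→J3→W1→J6 (+1); matched 6.
No augmenting path remains; maximum matching = 6.
König certificate: {W1, W2, W3, W5, W7, J8} is a vertex cover of size 6 (every listed pair touches it), so no matching can be larger.

6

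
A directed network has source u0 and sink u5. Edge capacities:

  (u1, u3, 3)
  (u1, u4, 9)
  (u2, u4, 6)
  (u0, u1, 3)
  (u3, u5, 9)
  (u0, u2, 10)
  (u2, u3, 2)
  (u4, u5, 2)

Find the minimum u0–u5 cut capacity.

7

Augment u0→u1→u3→u5: bottleneck 3, flow now 3.
Augment u0→u2→u3→u5: bottleneck 2, flow now 5.
Augment u0→u2→u4→u5: bottleneck 2, flow now 7.
No augmenting path remains; maximum flow = 7.
By max-flow min-cut, the minimum cut capacity equals the max flow.
In the residual graph, reachable from u0: {u0, u2, u4}.
Min-cut edges: u0→u1 (3), u2→u3 (2), u4→u5 (2); capacity 3 + 2 + 2 = 7.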